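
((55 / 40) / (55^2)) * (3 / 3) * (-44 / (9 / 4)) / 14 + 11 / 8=17317/12600 = 1.37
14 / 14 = 1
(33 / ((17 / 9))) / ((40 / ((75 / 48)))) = 0.68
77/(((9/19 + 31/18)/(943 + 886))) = 64134.34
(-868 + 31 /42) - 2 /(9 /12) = -12179/14 = -869.93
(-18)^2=324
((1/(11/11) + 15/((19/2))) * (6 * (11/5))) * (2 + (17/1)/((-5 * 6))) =23177/475 = 48.79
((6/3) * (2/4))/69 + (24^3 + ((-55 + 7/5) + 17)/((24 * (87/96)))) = 138292429/10005 = 13822.33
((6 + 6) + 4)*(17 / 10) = 136/5 = 27.20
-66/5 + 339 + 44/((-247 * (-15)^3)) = 271595069/833625 = 325.80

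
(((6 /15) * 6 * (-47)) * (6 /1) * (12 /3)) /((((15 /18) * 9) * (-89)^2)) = -9024/198025 = -0.05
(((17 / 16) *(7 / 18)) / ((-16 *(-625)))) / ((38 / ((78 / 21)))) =221/54720000 = 0.00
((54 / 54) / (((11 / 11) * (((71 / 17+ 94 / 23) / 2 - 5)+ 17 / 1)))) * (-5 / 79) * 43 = -33626/199317 = -0.17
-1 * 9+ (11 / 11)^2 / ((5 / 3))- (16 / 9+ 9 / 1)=-863/45 = -19.18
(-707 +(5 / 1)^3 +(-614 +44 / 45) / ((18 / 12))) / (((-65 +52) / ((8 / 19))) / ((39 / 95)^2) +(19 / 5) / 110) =765004240/141440199 = 5.41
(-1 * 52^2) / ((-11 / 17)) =45968/11 = 4178.91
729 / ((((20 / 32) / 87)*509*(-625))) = -507384/1590625 = -0.32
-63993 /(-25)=63993/25 = 2559.72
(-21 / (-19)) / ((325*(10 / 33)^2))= 22869/617500 = 0.04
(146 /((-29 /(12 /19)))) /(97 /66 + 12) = -115632/489839 = -0.24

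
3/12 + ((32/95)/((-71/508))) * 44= -2854311/26980 = -105.79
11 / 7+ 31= 228/7 = 32.57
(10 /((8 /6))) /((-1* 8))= -0.94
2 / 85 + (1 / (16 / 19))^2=31197/21760 = 1.43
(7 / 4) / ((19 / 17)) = 119/76 = 1.57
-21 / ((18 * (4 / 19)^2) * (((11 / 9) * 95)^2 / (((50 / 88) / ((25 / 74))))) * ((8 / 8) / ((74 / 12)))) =-86247/4259200 = -0.02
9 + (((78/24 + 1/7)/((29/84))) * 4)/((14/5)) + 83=21526/203 = 106.04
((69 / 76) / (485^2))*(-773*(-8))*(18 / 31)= 1920132/138547525 = 0.01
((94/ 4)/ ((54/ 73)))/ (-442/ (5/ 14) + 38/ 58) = -0.03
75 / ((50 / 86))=129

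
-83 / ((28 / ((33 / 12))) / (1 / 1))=-913/112 = -8.15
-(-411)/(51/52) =419.06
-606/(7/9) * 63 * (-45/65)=441774/13 = 33982.62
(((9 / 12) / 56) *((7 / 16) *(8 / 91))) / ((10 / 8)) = 3/7280 = 0.00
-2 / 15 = -0.13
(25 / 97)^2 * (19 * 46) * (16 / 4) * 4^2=34960000/9409 = 3715.59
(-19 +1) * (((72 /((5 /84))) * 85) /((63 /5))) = -146880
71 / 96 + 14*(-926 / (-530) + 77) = 28065407/25440 = 1103.20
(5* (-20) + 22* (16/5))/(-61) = 0.49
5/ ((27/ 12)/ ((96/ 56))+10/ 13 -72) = -1040/14543 = -0.07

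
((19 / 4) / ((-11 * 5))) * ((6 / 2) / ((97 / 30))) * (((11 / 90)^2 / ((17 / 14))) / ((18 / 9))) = -1463/2968200 = 0.00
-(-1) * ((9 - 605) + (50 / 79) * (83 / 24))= -562933/948 = -593.81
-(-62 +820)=-758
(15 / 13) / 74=15/962 = 0.02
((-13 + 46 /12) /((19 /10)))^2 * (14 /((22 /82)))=3946250/3249 = 1214.60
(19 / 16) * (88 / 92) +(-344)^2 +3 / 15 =108870349/920 = 118337.34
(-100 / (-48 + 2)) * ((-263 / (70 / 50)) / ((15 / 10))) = -131500/483 = -272.26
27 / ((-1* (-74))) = 27/74 = 0.36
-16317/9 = -1813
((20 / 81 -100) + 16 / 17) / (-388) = 34016/133569 = 0.25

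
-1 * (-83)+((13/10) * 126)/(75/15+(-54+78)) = 12854/145 = 88.65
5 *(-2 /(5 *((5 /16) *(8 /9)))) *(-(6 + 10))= 576/5 = 115.20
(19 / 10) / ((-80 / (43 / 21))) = -817/16800 = -0.05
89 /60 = 1.48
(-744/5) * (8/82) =-14.52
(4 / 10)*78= 156/5 = 31.20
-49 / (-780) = 49/780 = 0.06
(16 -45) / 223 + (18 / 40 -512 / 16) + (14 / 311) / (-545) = -957940779/30237908 = -31.68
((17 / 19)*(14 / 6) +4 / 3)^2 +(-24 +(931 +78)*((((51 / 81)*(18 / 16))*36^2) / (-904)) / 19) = -10805917/163172 = -66.22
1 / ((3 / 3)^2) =1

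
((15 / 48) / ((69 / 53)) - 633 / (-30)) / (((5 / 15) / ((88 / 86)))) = 1295767/19780 = 65.51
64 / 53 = 1.21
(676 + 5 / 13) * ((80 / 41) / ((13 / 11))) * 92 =711881280/6929 = 102739.40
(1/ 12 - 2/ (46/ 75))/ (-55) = 877/15180 = 0.06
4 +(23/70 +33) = 2613/70 = 37.33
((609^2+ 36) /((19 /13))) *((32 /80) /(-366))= -1607307/5795 = -277.36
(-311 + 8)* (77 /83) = -23331/83 = -281.10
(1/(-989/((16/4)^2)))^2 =256/978121 = 0.00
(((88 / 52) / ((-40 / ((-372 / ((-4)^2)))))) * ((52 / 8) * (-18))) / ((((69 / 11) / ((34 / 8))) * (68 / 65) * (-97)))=438867/571136 = 0.77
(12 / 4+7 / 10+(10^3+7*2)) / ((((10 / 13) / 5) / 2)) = 132301/10 = 13230.10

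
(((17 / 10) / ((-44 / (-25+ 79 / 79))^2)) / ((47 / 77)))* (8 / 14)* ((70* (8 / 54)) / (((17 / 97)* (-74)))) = -21728/57387 = -0.38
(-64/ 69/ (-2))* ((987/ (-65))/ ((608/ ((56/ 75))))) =-18424/2130375 = -0.01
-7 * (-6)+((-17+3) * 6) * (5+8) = -1050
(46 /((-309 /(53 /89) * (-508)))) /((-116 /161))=-196259/810289464 = 0.00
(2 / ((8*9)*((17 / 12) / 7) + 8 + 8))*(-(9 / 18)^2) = -7/428 = -0.02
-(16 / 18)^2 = -0.79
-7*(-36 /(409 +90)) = 252/499 = 0.51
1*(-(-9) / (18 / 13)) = 13/2 = 6.50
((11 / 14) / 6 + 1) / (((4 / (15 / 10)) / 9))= 855/224 = 3.82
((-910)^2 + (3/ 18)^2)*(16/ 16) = 828100.03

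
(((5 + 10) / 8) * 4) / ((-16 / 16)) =-15/2 = -7.50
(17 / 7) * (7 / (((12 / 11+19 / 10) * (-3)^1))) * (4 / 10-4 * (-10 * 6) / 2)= -32164/141 = -228.11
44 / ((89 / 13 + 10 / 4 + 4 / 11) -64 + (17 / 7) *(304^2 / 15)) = 1321320/447696257 = 0.00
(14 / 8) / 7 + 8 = 33/4 = 8.25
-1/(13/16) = -1.23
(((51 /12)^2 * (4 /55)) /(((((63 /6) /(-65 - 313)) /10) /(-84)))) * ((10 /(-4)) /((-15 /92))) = 6700176/11 = 609106.91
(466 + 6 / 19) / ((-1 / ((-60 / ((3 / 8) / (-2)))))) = -2835200/19 = -149221.05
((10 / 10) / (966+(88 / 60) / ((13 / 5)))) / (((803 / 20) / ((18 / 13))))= 135/3783736 = 0.00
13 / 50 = 0.26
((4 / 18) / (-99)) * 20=-40/891 = -0.04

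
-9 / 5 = -1.80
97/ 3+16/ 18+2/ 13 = 3905/117 = 33.38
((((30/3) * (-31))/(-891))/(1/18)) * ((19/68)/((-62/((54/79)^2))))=-15390/1167067 = -0.01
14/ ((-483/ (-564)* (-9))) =-376/207 = -1.82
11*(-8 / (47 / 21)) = -1848/47 = -39.32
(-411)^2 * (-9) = -1520289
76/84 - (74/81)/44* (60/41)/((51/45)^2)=803897/912373 = 0.88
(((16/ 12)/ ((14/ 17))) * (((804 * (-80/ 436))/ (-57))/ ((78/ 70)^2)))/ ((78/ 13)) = 15946000/28349919 = 0.56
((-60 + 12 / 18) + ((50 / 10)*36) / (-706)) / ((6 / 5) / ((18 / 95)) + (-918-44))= 63104/1012051 = 0.06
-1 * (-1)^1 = 1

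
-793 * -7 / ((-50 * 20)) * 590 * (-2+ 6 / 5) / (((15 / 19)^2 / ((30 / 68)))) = 118230749/63750 = 1854.60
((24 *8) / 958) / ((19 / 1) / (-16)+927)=1536/7095427 = 0.00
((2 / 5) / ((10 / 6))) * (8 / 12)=0.16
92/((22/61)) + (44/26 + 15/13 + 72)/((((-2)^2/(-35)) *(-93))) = 13944421/53196 = 262.13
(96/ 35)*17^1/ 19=1632/665 = 2.45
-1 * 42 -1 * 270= -312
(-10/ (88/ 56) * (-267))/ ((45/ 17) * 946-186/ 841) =44535155/65630048 = 0.68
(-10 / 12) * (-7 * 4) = 70/3 = 23.33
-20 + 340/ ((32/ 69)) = 5705/8 = 713.12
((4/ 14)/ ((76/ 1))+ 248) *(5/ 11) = 329845/2926 = 112.73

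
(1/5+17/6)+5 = 8.03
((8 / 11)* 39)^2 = 97344/121 = 804.50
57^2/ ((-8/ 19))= -61731/8 = -7716.38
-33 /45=-0.73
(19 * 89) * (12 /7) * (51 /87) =344964/203 = 1699.33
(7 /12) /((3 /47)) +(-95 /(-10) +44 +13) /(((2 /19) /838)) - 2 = 19058891/36 = 529413.64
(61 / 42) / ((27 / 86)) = 2623/567 = 4.63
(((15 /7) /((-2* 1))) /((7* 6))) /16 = -5/3136 = 0.00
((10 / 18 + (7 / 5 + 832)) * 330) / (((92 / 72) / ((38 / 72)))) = 7843352/69 = 113671.77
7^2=49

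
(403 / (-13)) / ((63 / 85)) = -2635/63 = -41.83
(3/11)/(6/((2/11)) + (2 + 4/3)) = 9/1199 = 0.01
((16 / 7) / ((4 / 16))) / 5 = 64/35 = 1.83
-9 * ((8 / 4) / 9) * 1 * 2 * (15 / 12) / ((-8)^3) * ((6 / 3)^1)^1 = 5/256 = 0.02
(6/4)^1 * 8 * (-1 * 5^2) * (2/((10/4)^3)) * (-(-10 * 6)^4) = 497664000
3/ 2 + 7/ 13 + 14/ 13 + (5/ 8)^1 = 389/104 = 3.74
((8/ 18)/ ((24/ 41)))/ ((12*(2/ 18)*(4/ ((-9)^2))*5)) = 369/160 = 2.31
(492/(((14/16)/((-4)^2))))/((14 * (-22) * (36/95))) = -124640/1617 = -77.08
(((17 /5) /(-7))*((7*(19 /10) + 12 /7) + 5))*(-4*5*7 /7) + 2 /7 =194.71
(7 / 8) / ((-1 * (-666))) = 7/5328 = 0.00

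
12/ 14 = 6/7 = 0.86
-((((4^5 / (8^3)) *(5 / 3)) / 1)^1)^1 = -10/3 = -3.33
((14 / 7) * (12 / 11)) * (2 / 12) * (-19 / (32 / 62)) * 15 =-8835/44 = -200.80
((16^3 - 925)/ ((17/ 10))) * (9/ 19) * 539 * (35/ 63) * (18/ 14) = 109875150/323 = 340170.74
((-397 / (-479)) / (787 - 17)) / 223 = 397/82249090 = 0.00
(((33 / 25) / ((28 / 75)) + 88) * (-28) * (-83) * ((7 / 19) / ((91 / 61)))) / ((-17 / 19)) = -58717.05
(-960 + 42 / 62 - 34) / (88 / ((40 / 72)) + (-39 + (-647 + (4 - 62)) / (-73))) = -7.70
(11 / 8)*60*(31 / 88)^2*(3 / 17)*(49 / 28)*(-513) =-1621.96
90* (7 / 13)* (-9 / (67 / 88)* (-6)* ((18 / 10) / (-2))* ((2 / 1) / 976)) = -336798/53131 = -6.34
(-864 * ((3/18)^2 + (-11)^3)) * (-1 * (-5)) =5749800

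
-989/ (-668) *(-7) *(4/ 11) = -6923/1837 = -3.77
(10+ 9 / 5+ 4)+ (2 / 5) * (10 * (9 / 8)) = 203/10 = 20.30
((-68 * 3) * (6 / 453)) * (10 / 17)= -240/151 = -1.59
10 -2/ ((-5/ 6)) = 62/5 = 12.40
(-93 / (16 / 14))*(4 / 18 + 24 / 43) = -32767/516 = -63.50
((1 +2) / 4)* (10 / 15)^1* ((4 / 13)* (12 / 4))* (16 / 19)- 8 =-1880/247 = -7.61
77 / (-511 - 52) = -77/563 = -0.14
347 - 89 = 258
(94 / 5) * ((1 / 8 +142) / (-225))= -17813/1500 = -11.88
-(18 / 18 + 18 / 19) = -37/19 = -1.95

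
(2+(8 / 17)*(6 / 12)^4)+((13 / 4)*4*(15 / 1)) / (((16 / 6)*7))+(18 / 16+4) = 17.60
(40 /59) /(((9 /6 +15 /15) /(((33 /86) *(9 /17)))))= 2376/43129 = 0.06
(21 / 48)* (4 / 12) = 7/48 = 0.15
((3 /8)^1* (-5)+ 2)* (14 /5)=7/20 = 0.35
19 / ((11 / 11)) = 19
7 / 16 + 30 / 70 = 97/112 = 0.87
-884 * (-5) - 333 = 4087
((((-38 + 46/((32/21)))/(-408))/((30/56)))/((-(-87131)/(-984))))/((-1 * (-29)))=-7175/515466996 = 0.00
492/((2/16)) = 3936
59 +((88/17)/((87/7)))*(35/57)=4995437/84303 = 59.26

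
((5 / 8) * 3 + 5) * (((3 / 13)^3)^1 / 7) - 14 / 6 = -856769/369096 = -2.32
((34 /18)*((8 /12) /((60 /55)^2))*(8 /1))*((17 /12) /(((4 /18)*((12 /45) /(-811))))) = -141799295/864 = -164119.55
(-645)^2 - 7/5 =2080118/5 = 416023.60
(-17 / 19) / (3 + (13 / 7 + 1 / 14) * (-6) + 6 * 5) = -119/2850 = -0.04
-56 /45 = -1.24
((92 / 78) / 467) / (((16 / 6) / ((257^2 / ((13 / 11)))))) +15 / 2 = 19078087/315692 = 60.43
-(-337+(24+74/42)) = 6536/21 = 311.24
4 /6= 0.67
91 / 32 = 2.84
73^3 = 389017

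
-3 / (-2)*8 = 12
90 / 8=45/4 = 11.25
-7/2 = -3.50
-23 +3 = -20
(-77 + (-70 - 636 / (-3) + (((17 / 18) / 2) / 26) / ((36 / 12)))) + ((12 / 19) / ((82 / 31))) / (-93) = 65.00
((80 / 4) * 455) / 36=2275/9 = 252.78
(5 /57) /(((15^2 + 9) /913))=4565/13338 = 0.34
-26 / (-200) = 13/100 = 0.13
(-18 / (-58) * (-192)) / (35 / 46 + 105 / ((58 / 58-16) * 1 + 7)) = 317952/65975 = 4.82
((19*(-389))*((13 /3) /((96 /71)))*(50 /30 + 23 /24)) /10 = -47753251/7680 = -6217.87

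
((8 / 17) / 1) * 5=40/17 = 2.35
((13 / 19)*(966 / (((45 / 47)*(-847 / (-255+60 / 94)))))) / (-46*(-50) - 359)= 476606/4462359 = 0.11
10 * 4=40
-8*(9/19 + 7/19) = -128/19 = -6.74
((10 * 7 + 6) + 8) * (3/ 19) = 252/19 = 13.26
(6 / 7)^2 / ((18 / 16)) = 32/49 = 0.65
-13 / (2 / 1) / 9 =-13/18 = -0.72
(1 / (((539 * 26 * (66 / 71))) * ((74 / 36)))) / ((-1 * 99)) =-71/188222034 = 0.00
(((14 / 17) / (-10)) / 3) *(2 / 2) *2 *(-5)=14/51 = 0.27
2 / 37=0.05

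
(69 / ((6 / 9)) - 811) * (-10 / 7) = 7075/7 = 1010.71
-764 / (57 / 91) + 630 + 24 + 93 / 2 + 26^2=17873/114 = 156.78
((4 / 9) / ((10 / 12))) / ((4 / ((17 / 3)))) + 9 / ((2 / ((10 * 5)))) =225.76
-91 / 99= -0.92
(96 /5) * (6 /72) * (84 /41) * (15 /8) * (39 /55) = 9828/2255 = 4.36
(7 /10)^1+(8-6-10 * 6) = -573/10 = -57.30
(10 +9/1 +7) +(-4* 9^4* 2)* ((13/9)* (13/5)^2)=-12812254/25 = -512490.16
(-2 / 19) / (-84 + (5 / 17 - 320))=34/130397 = 0.00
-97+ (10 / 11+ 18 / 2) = -87.09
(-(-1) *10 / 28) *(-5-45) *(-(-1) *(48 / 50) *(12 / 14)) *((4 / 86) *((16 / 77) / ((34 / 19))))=-218880/2758063 = -0.08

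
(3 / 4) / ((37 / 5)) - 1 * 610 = -90265/148 = -609.90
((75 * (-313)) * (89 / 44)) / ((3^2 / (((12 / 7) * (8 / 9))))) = -5571400/693 = -8039.54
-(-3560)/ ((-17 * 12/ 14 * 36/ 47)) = -318.97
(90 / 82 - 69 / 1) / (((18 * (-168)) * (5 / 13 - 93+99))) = 754/214389 = 0.00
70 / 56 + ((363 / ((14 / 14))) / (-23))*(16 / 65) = -15757/5980 = -2.63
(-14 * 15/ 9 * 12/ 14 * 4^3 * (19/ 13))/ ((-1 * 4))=6080/13 = 467.69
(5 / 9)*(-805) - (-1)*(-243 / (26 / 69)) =-255553/234 = -1092.11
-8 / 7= -1.14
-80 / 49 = -1.63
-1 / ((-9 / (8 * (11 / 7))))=88/63 = 1.40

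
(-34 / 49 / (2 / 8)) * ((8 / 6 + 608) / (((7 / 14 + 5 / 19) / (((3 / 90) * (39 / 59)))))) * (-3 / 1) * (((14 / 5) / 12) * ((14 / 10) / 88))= 3837886/7057875 = 0.54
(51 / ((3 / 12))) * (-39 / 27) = -294.67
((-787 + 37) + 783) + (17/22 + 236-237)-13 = 435/22 = 19.77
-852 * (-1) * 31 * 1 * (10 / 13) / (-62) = -4260/13 = -327.69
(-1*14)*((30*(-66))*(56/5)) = 310464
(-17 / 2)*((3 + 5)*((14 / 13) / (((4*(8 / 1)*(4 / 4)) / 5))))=-595/52 = -11.44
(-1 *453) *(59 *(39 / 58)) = -1042353/58 = -17971.60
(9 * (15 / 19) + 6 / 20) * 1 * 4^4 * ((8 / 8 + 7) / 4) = 360192/95 = 3791.49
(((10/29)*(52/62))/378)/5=26/169911 = 0.00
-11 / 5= -2.20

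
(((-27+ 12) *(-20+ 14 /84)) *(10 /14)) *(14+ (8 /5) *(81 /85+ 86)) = 32539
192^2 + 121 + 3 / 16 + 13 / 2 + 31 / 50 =14796923/400 = 36992.31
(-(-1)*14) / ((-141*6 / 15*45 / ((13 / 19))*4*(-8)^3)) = 91/49379328 = 0.00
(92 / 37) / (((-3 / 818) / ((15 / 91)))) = -376280/3367 = -111.76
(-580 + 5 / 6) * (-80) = 139000/3 = 46333.33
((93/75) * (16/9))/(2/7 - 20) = -0.11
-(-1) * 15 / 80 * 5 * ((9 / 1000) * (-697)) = -18819/3200 = -5.88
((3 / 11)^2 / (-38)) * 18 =-81/2299 = -0.04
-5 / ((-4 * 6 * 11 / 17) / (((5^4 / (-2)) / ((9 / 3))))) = -53125/1584 = -33.54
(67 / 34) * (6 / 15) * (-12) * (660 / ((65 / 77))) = -8171856/1105 = -7395.34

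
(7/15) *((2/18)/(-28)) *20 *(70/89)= -70/2403 = -0.03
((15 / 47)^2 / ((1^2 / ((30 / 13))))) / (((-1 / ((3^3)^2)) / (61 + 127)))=-19683000/611 = -32214.40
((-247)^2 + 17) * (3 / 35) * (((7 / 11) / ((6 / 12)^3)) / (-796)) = -366156/10945 = -33.45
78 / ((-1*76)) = -39/38 = -1.03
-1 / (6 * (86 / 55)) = -55/516 = -0.11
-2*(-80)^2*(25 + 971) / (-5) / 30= 84992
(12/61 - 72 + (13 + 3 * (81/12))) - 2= -9895/244 = -40.55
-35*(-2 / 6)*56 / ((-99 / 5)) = -9800/297 = -33.00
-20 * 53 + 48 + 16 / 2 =-1004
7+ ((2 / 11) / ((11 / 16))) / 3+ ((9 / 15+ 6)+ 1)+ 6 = 37549/1815 = 20.69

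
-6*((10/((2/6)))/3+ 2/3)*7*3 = -1344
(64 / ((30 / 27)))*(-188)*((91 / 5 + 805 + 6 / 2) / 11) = -223668864/275 = -813341.32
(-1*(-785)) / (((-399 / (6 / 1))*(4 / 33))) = -25905/266 = -97.39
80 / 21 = 3.81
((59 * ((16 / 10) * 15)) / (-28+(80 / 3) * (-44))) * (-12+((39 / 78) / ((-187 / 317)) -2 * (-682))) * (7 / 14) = -268330761/336974 = -796.30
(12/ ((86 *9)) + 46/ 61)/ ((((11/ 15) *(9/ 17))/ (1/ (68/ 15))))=37850/86559 = 0.44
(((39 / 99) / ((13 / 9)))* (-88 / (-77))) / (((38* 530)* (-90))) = -1/5815425 = 0.00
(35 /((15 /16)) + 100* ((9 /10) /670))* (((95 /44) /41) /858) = 715445/311114232 = 0.00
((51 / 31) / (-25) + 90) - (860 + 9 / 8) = -4781383/6200 = -771.19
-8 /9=-0.89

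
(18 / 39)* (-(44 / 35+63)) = -1038/35 = -29.66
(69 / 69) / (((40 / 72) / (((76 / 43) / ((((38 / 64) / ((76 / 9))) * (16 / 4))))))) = 11.31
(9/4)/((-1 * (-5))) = 9/20 = 0.45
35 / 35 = 1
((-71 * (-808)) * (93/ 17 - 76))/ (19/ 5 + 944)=-343921160/80563 = -4268.97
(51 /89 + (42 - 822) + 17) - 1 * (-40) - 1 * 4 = -64652/89 = -726.43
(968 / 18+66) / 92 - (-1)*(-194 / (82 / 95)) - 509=-12432677/16974 = -732.45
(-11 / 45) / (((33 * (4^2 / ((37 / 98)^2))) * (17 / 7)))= -1369/50379840 = 0.00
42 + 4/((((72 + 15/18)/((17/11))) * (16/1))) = 403839/9614 = 42.01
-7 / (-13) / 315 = 1/585 = 0.00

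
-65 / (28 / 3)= -195/28 = -6.96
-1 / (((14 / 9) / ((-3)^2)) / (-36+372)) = -1944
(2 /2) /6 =0.17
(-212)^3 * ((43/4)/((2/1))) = -51213688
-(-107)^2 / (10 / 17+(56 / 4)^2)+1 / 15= -324017/5570 = -58.17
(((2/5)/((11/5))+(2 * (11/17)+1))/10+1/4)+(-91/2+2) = -43.00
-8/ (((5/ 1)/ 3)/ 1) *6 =-144/5 = -28.80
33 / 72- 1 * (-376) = 9035/24 = 376.46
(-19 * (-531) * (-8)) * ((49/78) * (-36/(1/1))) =23729328/13 = 1825332.92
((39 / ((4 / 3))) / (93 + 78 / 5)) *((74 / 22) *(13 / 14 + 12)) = 7215/616 = 11.71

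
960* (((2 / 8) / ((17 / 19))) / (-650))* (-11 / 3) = 1672/1105 = 1.51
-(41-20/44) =-446/11 = -40.55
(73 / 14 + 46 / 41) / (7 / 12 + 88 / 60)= 3.09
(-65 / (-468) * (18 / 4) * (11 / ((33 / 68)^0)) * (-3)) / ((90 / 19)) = -209/48 = -4.35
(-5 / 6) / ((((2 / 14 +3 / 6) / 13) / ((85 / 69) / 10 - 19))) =1185275/3726 = 318.11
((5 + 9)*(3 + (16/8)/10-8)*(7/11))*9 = -21168/55 = -384.87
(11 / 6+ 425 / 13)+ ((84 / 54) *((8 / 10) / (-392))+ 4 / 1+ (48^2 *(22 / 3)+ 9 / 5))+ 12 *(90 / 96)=277601237/16380 = 16947.57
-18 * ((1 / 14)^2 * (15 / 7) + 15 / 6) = -31005/686 = -45.20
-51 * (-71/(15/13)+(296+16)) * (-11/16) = 702559/80 = 8781.99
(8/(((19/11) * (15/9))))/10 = 132/475 = 0.28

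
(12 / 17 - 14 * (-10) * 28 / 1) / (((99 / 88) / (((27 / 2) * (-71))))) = -56787504/17 = -3340441.41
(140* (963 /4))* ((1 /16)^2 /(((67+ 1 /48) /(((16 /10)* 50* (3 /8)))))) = 1516725/25736 = 58.93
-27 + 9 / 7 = -180/7 = -25.71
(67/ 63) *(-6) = -134/21 = -6.38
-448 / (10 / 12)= -2688/5 = -537.60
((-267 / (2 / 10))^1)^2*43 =76635675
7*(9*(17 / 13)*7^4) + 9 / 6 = 5142981/26 = 197806.96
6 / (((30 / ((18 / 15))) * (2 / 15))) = 9/5 = 1.80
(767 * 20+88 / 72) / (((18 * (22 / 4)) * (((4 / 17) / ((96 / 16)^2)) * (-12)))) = -2347207/1188 = -1975.76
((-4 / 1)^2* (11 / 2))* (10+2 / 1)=1056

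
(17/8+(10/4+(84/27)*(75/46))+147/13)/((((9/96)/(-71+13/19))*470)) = -402758576/12015315 = -33.52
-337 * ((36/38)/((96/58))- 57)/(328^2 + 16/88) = 0.18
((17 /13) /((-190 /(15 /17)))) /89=-3/43966 = 0.00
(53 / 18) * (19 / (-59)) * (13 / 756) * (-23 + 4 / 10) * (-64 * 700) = -236685280/14337 = -16508.70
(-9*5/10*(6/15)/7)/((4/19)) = -171/140 = -1.22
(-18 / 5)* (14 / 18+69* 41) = -50936/5 = -10187.20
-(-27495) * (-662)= -18201690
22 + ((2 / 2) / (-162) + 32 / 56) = 25589/1134 = 22.57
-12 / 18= -2/3 = -0.67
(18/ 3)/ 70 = 3/35 = 0.09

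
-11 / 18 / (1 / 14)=-77/9 = -8.56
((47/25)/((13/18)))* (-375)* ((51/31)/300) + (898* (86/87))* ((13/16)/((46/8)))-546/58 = 892413047/8064030 = 110.67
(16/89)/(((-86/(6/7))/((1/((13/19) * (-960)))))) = 19/6965140 = 0.00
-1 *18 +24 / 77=-1362/77 = -17.69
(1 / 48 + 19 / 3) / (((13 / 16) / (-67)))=-20435/39 = -523.97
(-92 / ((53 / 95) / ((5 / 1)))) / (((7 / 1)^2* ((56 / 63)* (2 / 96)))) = -2359800/2597 = -908.66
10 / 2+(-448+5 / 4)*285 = -509275/4 = -127318.75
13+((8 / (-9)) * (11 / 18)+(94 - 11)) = 7732/81 = 95.46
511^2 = 261121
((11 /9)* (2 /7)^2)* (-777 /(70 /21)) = -814/35 = -23.26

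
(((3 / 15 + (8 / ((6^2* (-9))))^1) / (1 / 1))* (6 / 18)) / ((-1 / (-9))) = 71/135 = 0.53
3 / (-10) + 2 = 17/10 = 1.70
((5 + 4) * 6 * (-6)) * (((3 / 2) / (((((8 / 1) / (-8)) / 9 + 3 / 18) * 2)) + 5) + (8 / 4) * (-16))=4374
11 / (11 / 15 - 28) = -165/409 = -0.40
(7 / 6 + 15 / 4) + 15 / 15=71/12 = 5.92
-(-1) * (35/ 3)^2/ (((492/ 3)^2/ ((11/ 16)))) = 13475/3873024 = 0.00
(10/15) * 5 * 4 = 40/3 = 13.33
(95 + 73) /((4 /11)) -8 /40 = 2309/5 = 461.80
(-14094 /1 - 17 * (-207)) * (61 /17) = -645075/17 = -37945.59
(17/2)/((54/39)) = 221/36 = 6.14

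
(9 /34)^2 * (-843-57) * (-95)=1731375/289 = 5990.92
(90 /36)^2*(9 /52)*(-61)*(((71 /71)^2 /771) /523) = -4575/27957488 = 0.00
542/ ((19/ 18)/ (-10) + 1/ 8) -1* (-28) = 195316/7 = 27902.29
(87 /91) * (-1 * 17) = -1479/91 = -16.25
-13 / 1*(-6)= 78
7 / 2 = 3.50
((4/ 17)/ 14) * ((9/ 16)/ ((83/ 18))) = 81/39508 = 0.00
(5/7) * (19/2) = 95/14 = 6.79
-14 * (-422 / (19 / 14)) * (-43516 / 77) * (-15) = 701161440/19 = 36903233.68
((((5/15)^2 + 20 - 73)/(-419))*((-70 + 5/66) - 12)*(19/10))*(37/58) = -12.53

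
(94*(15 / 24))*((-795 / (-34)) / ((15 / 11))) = 137005/136 = 1007.39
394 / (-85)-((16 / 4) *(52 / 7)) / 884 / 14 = -19316/4165 = -4.64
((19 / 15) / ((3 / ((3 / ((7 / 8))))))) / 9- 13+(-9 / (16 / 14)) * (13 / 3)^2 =-160.71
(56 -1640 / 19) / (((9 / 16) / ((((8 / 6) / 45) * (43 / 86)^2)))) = -1024/2565 = -0.40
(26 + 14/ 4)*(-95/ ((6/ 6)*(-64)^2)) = -5605/8192 = -0.68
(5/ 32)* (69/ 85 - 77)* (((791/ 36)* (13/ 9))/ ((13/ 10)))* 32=-12806290/1377 = -9300.14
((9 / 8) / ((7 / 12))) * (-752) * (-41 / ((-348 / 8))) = -277488/203 = -1366.94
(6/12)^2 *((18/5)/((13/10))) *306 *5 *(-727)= -10010790/13 = -770060.77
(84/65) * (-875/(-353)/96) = 1225/36712 = 0.03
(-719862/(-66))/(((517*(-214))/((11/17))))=-10907/170986 = -0.06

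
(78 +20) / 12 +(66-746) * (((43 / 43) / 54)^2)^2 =4340059/531441 = 8.17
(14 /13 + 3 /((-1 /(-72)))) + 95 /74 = 210063/962 = 218.36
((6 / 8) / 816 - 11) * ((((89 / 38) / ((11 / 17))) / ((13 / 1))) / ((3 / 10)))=-10.21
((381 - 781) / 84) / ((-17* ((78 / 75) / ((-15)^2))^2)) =263671875/20111 = 13110.83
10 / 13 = 0.77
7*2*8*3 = 336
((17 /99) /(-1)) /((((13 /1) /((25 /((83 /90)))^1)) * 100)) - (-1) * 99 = 2349977/23738 = 99.00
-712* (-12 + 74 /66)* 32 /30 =4089728/495 = 8262.08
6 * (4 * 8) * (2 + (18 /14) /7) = 20544/49 = 419.27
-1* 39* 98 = -3822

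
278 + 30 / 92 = 12803/46 = 278.33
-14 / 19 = -0.74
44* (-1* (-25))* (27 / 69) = 9900/23 = 430.43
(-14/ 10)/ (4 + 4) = -7/40 = -0.18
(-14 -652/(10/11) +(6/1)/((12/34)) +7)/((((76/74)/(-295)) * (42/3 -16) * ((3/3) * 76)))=-482443/361 = -1336.41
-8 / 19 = -0.42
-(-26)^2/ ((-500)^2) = -169/62500 = 0.00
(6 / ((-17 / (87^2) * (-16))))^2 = 515607849/18496 = 27876.72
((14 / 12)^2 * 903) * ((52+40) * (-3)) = -339227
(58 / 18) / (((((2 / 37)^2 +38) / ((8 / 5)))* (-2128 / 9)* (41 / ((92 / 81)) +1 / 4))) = -1369/86726640 = 0.00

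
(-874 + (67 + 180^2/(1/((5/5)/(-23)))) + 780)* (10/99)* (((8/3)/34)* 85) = -966.80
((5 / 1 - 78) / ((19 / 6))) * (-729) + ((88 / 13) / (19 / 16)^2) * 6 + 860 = 83038742/4693 = 17694.17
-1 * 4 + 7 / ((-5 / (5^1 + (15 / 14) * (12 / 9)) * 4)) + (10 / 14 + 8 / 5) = -551/140 = -3.94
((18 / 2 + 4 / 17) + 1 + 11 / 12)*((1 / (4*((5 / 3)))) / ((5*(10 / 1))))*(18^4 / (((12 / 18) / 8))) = 3582306/85 = 42144.78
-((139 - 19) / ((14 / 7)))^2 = -3600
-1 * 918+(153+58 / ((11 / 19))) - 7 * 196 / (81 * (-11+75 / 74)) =-436632059/658449 = -663.12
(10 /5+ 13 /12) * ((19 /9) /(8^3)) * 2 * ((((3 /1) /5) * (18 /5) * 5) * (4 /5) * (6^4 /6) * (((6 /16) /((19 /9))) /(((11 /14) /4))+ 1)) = 198801/2200 = 90.36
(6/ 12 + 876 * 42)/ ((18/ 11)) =809435/36 = 22484.31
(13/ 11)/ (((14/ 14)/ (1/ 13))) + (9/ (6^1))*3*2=9.09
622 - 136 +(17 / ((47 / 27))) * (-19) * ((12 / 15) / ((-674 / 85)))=7994268/15839 = 504.72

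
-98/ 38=-49/19 = -2.58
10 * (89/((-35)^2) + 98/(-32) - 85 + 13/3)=-836.57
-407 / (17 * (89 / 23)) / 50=-9361/75650 = -0.12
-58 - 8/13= -762/13 = -58.62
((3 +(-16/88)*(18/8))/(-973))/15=-19/107030 = 0.00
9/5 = 1.80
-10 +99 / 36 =-29/4 = -7.25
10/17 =0.59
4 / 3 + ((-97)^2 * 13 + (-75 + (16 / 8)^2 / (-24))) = 733459/6 = 122243.17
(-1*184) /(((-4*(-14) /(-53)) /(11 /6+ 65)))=488819/42 = 11638.55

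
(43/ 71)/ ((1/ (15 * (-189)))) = -121905/71 = -1716.97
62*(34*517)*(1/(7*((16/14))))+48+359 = 273273/2 = 136636.50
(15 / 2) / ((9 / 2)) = 5/3 = 1.67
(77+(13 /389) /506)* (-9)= -136406079/196834 = -693.00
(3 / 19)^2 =9/361 = 0.02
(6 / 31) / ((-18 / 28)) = -28/93 = -0.30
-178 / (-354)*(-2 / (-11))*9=534/649 = 0.82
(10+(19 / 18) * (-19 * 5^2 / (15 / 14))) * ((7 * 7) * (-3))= 605885/9 = 67320.56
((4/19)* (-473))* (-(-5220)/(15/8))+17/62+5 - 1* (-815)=-325608053/1178 = -276407.52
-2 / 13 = -0.15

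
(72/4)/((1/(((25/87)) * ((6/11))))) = 2.82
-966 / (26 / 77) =-37191/13 = -2860.85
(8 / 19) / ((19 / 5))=40/361 = 0.11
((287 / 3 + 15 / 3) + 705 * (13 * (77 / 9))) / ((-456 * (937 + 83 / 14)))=-1648759/9029484 = -0.18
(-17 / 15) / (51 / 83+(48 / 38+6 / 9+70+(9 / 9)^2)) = -26809/1739690 = -0.02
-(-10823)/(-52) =-10823/52 = -208.13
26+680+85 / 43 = 30443/43 = 707.98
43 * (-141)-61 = -6124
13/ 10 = 1.30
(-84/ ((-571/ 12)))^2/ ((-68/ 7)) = -1778112/5542697 = -0.32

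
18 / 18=1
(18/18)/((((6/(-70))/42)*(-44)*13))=245/286 = 0.86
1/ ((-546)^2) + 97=28917253/298116 = 97.00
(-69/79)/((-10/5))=0.44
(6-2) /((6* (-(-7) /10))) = 20/21 = 0.95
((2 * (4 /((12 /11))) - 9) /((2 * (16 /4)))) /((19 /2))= -5/228 = -0.02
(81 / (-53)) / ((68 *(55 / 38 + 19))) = -513/466718 = 0.00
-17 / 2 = -8.50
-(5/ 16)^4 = -625/65536 = -0.01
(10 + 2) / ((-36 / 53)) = -53/3 = -17.67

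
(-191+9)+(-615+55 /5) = -786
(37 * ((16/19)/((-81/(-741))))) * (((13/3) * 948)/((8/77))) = 304295992/27 = 11270221.93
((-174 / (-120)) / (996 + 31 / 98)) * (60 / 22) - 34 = -36512723/1074029 = -34.00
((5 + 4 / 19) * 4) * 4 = 1584/19 = 83.37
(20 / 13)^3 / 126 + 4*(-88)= -48716672/138411 = -351.97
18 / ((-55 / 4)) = -72/55 = -1.31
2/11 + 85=85.18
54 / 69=0.78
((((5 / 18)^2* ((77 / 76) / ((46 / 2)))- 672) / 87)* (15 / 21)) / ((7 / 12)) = -271847585/28742364 = -9.46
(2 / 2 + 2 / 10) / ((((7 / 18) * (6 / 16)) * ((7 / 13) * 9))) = 1.70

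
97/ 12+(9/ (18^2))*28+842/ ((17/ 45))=1369463/612 = 2237.68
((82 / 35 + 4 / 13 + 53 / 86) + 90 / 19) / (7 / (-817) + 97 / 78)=6.48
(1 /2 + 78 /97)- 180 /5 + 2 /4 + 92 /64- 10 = -66361/1552 = -42.76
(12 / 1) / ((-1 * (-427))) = 12/427 = 0.03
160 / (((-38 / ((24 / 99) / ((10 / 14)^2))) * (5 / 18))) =-7.20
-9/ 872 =-0.01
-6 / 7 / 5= -6/35 = -0.17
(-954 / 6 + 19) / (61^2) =-140/3721 = -0.04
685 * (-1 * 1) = -685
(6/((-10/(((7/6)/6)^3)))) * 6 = -343/12960 = -0.03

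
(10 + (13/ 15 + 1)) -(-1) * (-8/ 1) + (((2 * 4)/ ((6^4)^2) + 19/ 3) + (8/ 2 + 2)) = 17006117/1049760 = 16.20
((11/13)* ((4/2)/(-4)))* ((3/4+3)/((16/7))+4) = -3971/1664 = -2.39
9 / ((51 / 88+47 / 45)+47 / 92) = 819720/194443 = 4.22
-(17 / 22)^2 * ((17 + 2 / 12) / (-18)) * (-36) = -29767/1452 = -20.50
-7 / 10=-0.70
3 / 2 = 1.50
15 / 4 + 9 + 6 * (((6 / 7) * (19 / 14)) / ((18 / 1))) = 2575/196 = 13.14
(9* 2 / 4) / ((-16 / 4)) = -9/8 = -1.12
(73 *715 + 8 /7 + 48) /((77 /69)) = 25233921/539 = 46816.18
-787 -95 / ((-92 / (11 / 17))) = -1229823/1564 = -786.33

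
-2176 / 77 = -28.26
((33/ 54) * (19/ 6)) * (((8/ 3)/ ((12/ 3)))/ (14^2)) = 209/31752 = 0.01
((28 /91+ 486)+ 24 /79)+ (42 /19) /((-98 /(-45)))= 66605395/136591 = 487.63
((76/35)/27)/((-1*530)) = -38/250425 = 0.00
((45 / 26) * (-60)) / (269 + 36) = -0.34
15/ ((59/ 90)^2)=121500/3481 = 34.90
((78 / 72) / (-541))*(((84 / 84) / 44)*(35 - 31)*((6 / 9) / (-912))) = 13/97691616 = 0.00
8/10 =4/5 = 0.80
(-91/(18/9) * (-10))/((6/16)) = 3640/3 = 1213.33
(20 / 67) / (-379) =-20/25393 = 0.00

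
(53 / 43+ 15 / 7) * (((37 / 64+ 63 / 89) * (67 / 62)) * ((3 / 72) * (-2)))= -0.39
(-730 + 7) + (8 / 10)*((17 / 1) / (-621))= -2244983/3105 = -723.02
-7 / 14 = -1/2 = -0.50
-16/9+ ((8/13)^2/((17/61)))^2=5104880/74287161 = 0.07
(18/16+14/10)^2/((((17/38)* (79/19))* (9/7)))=25777927/9669600 = 2.67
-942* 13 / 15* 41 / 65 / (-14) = 6437/175 = 36.78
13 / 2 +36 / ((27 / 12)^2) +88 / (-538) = 65113/4842 = 13.45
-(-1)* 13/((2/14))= 91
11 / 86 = 0.13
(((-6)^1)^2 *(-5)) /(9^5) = -20/6561 = 0.00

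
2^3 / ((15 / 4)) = 32/15 = 2.13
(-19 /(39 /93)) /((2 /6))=-1767/13 = -135.92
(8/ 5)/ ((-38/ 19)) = -4/5 = -0.80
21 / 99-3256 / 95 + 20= -44083/3135 = -14.06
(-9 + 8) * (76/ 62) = -38/31 = -1.23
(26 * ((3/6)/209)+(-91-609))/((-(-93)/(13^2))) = -24722503/19437 = -1271.93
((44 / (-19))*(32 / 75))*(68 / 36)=-23936/12825 = -1.87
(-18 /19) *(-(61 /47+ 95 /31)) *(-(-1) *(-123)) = -508.33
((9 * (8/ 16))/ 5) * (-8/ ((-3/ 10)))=24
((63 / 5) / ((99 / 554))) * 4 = 15512/55 = 282.04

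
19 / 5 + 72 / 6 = 15.80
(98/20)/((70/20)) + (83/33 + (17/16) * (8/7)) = 5.13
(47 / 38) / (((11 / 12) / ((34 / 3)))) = 3196/209 = 15.29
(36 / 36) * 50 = 50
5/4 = 1.25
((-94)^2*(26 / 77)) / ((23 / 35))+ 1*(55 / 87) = 99949075/22011 = 4540.87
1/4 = 0.25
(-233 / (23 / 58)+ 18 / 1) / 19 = -13100/437 = -29.98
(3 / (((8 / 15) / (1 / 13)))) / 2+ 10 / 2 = 1085/208 = 5.22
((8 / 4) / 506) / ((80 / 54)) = 27/10120 = 0.00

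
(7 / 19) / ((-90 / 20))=-14/171 = -0.08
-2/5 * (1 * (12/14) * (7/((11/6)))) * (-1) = 1.31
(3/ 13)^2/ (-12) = -3/676 = 0.00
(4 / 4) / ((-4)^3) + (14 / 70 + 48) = 15419/320 = 48.18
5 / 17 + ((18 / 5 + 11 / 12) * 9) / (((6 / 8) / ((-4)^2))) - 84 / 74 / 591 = 537467803/619565 = 867.49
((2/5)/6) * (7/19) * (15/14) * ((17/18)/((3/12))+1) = 43/342 = 0.13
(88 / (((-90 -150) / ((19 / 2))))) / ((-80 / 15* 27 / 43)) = 8987/8640 = 1.04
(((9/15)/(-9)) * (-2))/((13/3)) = 2/65 = 0.03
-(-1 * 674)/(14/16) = 5392/7 = 770.29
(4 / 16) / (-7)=-1/28 = -0.04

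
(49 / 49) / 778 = 1/778 = 0.00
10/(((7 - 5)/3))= 15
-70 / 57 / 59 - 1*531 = -1785823/3363 = -531.02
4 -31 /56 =193/56 = 3.45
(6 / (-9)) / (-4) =1/6 = 0.17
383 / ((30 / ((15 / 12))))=383/24 = 15.96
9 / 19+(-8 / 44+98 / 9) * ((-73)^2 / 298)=53795789/280269 = 191.94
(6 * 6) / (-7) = -36/7 = -5.14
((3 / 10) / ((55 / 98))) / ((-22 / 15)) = -441/1210 = -0.36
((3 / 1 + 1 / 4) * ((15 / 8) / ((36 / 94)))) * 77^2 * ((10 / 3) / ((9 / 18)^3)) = 90565475/36 = 2515707.64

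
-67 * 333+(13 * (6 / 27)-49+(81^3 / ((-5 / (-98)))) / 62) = 203177311/1395 = 145646.82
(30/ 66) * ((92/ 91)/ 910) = 46/91091 = 0.00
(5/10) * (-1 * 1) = -1/2 = -0.50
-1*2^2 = -4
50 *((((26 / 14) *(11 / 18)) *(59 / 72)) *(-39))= -2742025/1512 = -1813.51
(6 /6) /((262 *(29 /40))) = 0.01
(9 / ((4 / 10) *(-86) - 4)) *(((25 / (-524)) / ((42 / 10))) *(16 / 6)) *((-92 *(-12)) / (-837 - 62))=-14375/1648766 = -0.01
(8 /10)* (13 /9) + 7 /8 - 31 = -10429/360 = -28.97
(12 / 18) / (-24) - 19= -685/36 = -19.03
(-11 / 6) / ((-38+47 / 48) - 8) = 88/2161 = 0.04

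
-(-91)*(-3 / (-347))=273/347 = 0.79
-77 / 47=-1.64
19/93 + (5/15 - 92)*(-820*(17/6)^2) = 505063796/837 = 603421.50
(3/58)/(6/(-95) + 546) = 95/1002704 = 0.00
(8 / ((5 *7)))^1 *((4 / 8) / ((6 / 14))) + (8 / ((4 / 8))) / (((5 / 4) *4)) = 52/15 = 3.47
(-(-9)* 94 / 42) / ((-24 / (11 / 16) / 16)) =-517/56 = -9.23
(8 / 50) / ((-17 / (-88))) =352/425 = 0.83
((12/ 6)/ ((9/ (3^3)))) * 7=42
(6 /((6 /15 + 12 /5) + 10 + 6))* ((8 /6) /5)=4/47 = 0.09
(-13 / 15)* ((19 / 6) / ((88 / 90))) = -247/88 = -2.81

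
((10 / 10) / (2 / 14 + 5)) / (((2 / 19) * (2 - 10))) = -133/576 = -0.23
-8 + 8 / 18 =-68/9 = -7.56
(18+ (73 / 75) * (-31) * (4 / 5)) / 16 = -0.38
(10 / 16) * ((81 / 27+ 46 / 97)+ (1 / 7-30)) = -44785/2716 = -16.49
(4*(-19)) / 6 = -38/3 = -12.67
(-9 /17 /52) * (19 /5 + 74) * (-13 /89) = 3501/30260 = 0.12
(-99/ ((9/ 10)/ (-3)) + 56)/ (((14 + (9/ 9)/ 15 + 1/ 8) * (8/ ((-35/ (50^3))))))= -4053/4257500 = 0.00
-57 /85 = -0.67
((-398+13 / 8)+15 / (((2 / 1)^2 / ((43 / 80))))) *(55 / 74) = -1388145/4736 = -293.10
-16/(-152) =2/19 = 0.11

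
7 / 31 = 0.23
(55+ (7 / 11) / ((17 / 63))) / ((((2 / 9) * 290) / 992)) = 23940432/27115 = 882.92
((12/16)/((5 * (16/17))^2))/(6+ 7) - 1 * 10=-3327133/332800 = -10.00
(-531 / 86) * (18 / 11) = -4779/473 = -10.10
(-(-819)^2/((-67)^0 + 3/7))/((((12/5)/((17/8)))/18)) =-239461677/32 = -7483177.41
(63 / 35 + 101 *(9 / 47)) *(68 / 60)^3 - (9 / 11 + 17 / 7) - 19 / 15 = 178195777/6785625 = 26.26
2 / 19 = 0.11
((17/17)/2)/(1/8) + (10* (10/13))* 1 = 152/13 = 11.69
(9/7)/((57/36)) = 108/133 = 0.81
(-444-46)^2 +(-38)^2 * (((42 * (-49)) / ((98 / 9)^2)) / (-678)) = 189948341/791 = 240136.97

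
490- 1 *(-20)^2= 90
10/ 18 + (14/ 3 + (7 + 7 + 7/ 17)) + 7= 4075/153 = 26.63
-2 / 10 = -1/5 = -0.20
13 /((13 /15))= 15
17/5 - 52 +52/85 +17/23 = -92372/1955 = -47.25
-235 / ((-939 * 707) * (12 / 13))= 3055/7966476 = 0.00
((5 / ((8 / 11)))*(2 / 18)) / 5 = 11/72 = 0.15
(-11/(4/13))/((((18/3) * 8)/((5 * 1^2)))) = -715/192 = -3.72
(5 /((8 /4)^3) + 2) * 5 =105/8 = 13.12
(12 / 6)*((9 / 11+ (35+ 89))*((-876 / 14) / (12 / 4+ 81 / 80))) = -32073280/8239 = -3892.86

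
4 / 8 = 1/2 = 0.50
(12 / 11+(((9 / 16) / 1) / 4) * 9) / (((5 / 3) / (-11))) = -4977/320 = -15.55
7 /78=0.09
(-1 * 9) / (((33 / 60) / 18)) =-3240/11 = -294.55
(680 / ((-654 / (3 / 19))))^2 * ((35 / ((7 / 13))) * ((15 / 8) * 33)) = 464928750/4289041 = 108.40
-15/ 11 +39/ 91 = -72/77 = -0.94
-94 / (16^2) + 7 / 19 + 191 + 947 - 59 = 2624131/2432 = 1079.00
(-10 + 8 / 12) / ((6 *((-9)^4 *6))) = -7/177147 = 0.00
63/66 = 0.95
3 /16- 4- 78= -1309/16 = -81.81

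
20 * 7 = 140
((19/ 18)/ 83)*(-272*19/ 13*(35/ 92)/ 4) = -214795/446706 = -0.48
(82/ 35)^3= 551368/42875 = 12.86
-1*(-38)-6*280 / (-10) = 206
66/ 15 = 22/5 = 4.40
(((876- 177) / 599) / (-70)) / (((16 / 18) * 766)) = -6291/256947040 = 0.00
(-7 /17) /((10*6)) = -7/1020 = -0.01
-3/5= -0.60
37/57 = 0.65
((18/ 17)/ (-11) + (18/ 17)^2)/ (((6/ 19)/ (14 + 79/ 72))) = 49.00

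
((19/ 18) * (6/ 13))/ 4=19/156 = 0.12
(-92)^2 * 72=609408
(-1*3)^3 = -27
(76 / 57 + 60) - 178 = -350/3 = -116.67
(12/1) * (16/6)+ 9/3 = 35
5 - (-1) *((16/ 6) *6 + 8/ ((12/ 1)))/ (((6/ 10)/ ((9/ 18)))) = 170/9 = 18.89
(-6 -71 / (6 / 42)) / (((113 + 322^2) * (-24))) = 503/2491128 = 0.00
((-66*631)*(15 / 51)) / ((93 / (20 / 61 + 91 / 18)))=-205141255/289323 = -709.04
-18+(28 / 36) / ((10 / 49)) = -14.19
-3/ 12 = -1/4 = -0.25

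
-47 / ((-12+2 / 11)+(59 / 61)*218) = -31537/133552 = -0.24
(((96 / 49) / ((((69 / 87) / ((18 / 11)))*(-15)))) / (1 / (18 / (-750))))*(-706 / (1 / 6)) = -212274432/7748125 = -27.40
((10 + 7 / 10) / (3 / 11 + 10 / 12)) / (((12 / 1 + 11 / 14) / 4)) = 197736/65335 = 3.03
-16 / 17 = -0.94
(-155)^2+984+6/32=400147/16 = 25009.19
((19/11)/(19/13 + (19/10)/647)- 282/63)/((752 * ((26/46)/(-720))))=567767880/101668567 = 5.58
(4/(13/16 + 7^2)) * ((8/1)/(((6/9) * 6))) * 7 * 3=2688/797 = 3.37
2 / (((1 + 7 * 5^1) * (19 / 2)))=1/171 = 0.01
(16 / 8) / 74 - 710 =-26269/37 = -709.97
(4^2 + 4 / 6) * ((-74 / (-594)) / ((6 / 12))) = 3700/891 = 4.15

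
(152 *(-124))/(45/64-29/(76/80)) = 22919168/36265 = 631.99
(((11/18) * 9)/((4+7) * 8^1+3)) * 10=55/91 = 0.60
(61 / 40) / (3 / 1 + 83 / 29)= 1769/6800 = 0.26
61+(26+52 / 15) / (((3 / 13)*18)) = 27578/405 = 68.09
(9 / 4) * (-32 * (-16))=1152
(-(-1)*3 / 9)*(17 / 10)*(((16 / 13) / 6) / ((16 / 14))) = 119/1170 = 0.10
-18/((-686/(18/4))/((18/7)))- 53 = -126524/2401 = -52.70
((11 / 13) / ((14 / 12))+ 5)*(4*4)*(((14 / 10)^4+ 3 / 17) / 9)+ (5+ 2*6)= 38754799/669375 = 57.90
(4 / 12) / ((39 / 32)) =32/117 = 0.27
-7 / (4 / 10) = -35/2 = -17.50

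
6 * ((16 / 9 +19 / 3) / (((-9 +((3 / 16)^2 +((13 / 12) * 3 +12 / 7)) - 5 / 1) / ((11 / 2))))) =-1438976/48387 = -29.74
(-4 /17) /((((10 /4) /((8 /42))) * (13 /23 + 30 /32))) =-11776/987105 = -0.01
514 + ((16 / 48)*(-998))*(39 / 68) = 10989/34 = 323.21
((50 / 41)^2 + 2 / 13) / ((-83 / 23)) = -824826/1813799 = -0.45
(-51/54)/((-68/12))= 1/6 = 0.17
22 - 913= -891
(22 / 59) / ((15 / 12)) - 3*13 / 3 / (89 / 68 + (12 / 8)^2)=-119742/35695 = -3.35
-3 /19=-0.16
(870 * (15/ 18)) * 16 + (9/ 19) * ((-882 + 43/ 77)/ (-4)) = 11704.38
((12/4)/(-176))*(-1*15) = 45/176 = 0.26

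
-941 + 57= -884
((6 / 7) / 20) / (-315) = -1/7350 = 0.00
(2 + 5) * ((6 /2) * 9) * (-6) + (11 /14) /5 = -1133.84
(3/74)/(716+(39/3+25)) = 3/55796 = 0.00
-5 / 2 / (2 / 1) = -5/4 = -1.25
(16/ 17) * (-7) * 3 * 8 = -2688/17 = -158.12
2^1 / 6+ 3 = 10/3 = 3.33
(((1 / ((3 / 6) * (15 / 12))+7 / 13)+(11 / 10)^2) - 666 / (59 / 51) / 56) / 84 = -0.08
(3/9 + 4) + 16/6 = 7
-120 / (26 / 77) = -4620/13 = -355.38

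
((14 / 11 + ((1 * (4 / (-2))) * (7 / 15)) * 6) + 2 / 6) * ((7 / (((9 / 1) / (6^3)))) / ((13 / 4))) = -206.46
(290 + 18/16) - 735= -3551/8 = -443.88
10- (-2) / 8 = 41/4 = 10.25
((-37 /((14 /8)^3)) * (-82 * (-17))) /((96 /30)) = -1031560/343 = -3007.46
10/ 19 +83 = 1587/19 = 83.53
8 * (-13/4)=-26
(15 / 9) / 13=5/39 = 0.13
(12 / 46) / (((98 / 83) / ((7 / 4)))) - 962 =-619279/644 = -961.61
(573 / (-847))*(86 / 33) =-16426/9317 = -1.76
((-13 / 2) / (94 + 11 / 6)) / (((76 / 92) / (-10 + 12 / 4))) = 273/475 = 0.57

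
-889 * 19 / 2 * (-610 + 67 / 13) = 132813933/26 = 5108228.19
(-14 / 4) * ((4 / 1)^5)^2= -3670016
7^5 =16807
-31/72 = -0.43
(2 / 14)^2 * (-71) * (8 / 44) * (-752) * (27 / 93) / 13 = 961056/217217 = 4.42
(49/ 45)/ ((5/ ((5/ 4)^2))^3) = 1225/36864 = 0.03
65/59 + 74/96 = 5303/2832 = 1.87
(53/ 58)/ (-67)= -53/3886 = -0.01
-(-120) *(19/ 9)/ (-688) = -0.37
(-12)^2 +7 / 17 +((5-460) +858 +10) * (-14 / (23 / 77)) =-19212.72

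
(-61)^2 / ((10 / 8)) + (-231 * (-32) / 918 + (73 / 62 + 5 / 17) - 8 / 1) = 2978.32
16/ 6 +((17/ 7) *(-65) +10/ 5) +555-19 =8039/21 = 382.81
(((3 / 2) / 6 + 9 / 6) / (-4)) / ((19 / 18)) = -63/152 = -0.41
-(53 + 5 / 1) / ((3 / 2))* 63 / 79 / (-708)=203/4661 = 0.04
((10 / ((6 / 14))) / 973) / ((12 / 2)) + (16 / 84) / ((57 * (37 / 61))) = 19507/2052057 = 0.01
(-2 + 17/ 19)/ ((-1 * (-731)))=-21/13889 = 0.00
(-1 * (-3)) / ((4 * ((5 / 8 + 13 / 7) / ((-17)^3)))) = -206346/139 = -1484.50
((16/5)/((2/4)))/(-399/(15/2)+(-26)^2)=16/1557 = 0.01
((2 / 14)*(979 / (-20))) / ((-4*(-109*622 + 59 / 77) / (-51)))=183073/139210320 = 0.00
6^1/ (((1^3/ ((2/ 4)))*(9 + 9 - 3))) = 1/5 = 0.20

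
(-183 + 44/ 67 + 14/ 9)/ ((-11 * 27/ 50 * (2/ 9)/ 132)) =10901500/603 = 18078.77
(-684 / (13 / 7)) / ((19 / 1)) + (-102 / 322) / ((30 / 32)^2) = -3099476/156975 = -19.75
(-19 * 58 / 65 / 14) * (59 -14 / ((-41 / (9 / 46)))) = -6138140/85813 = -71.53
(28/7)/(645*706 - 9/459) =204/23223869 = 0.00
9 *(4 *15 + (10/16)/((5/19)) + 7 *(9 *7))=36243/8 = 4530.38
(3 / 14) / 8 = 3/112 = 0.03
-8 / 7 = -1.14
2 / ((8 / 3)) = 3/4 = 0.75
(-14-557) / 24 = -571/24 = -23.79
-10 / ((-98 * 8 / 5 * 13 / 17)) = 425/5096 = 0.08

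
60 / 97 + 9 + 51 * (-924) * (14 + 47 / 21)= -74223855/97 = -765194.38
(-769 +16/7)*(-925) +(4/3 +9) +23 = 14894125/21 = 709244.05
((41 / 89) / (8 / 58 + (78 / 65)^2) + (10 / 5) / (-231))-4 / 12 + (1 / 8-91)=-48602527/534534 = -90.93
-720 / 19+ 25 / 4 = -31.64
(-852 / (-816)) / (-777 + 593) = -71/12512 = -0.01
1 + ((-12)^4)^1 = 20737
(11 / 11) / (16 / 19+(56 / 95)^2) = 9025/10736 = 0.84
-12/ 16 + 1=1/4 = 0.25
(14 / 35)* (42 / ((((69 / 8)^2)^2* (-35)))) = -16384/188892675 = 0.00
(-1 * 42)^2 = 1764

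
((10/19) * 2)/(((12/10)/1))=0.88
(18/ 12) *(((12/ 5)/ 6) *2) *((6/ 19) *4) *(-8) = -1152/95 = -12.13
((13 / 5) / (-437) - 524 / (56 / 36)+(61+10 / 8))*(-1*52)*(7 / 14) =7139.94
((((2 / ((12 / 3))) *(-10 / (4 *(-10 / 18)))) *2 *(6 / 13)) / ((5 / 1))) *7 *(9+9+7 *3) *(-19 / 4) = -10773/20 = -538.65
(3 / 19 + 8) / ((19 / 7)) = 1085/361 = 3.01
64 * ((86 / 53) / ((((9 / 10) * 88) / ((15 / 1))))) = 34400/1749 = 19.67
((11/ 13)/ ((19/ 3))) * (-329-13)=-594/13 = -45.69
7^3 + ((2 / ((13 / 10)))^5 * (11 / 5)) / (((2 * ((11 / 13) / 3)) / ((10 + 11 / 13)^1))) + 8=265683843/371293 = 715.56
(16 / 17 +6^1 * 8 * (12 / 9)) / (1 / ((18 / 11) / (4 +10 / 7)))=69552/3553 = 19.58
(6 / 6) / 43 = 1/43 = 0.02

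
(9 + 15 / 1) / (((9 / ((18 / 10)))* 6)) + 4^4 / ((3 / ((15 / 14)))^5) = 192228/84035 = 2.29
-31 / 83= -0.37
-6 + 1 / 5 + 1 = -24/5 = -4.80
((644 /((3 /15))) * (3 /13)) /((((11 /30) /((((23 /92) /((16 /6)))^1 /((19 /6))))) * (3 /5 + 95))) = 1630125/2597452 = 0.63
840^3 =592704000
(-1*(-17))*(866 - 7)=14603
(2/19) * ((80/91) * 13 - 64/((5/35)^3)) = -307168/133 = -2309.53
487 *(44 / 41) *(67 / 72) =486.34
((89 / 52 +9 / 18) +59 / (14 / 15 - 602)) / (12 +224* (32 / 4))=247705/211443232 = 0.00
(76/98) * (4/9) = 152/441 = 0.34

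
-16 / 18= -0.89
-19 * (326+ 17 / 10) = -62263/10 = -6226.30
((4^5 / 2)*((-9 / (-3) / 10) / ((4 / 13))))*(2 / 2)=2496/5 = 499.20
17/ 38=0.45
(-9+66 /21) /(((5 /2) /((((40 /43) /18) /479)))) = -328/1297611 = 0.00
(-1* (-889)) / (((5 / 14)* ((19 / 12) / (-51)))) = -7616952/95 = -80178.44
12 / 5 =2.40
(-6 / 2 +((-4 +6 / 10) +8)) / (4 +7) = 0.15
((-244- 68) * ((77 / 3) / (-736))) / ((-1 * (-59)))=1001/5428 = 0.18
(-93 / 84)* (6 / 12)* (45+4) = -217/8 = -27.12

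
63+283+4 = 350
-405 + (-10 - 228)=-643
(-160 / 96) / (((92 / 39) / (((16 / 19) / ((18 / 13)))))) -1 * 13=-13.43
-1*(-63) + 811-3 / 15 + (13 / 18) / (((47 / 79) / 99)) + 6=999.98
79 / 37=2.14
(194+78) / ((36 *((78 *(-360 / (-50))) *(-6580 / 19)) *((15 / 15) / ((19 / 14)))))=-6137/116402832 = 0.00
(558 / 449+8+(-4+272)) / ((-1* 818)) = -62241/183641 = -0.34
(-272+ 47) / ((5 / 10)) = -450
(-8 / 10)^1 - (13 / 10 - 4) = 19/10 = 1.90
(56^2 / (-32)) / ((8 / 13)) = -637/4 = -159.25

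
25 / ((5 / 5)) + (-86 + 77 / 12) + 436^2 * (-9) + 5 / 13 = -1710918.20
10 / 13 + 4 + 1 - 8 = -29/13 = -2.23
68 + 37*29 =1141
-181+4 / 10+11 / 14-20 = -13987/70 = -199.81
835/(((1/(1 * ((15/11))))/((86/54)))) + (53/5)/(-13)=11663878/6435 = 1812.57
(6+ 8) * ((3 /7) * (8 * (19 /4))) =228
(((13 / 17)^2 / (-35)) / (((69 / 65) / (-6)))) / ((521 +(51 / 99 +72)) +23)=11154/72817885 = 0.00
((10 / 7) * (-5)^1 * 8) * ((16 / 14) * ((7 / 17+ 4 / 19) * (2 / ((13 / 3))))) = -3859200/205751 = -18.76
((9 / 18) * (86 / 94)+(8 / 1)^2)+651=715.46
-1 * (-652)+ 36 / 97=63280/97 = 652.37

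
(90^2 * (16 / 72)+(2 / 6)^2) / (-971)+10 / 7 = -26017/61173 = -0.43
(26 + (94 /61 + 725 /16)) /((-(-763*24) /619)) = 44013995/17872512 = 2.46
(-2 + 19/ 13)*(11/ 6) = -77/78 = -0.99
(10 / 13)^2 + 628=628.59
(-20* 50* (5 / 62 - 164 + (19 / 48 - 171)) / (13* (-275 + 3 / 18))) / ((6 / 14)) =-435549625/1993641 = -218.47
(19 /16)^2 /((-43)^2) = 361/473344 = 0.00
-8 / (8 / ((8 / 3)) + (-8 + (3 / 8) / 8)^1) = 512/317 = 1.62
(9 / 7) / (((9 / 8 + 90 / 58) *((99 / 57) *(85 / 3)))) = 4408/451605 = 0.01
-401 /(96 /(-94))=18847/48 = 392.65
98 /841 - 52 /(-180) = 15343/37845 = 0.41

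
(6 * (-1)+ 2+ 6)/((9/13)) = 26/9 = 2.89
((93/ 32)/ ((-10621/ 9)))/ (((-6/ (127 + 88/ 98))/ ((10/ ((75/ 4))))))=582831/20817160 = 0.03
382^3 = 55742968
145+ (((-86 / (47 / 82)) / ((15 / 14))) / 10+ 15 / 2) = 138.50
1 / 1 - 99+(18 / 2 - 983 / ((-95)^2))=-804208/9025 = -89.11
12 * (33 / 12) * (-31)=-1023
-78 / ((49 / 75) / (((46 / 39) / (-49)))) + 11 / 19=157511/45619 = 3.45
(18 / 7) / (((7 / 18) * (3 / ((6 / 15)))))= 216/245 = 0.88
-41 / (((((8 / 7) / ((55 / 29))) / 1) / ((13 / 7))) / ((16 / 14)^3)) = -1876160/9947 = -188.62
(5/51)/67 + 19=64928/3417 = 19.00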